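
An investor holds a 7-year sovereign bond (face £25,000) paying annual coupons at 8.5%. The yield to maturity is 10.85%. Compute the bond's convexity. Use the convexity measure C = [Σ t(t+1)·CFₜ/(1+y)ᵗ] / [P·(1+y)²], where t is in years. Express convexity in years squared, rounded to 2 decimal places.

With y = 0.1085:
  t   CF        PV=CF/(1+0.1085)^t    t·PV        t(t+1)·PV
  1     2,125.00     1,917.0050     1,917.0050       3,834.0099
  2     2,125.00     1,729.3685     3,458.7370      10,376.2109
  3     2,125.00     1,560.0979     4,680.2936      18,721.1744
  4     2,125.00     1,407.3955     5,629.5818      28,147.9091
  5     2,125.00     1,269.6396     6,348.1978      38,089.1869
  6     2,125.00     1,145.3672     6,872.2033      48,105.4232
  7    27,125.00    13,189.2428    92,324.6999     738,597.5993
  Σ                 22,218.1164   121,230.7184     885,871.5138
P = 22,218.1164.
Convexity = Σ t(t+1)·PV / [P·(1+y)²] = 885,871.5138 / (22,218.1164 × 1.228772) = 32.44831.

32.45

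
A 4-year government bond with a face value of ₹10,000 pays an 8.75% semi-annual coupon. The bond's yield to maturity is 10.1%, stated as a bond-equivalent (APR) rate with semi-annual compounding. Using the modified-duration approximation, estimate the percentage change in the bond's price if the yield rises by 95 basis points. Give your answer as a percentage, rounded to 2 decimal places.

Periodic yield y = 0.0505. Modified duration first:
  t   CF        PV=CF/(1+0.0505)^t    t·PV
  1       437.50       416.4683       416.4683
  2       437.50       396.4477       792.8955
  3       437.50       377.3896     1,132.1687
  4       437.50       359.2476     1,436.9903
  5       437.50       341.9777     1,709.8884
  6       437.50       325.5380     1,953.2281
  7       437.50       309.8886     2,169.2205
  8    10,437.50     7,037.6560    56,301.2480
  Σ                  9,564.6136    65,912.1078
P = 9,564.6136; D_Mac = 6.89125 half-year periods = 3.44562 yrs; D_mod = 3.44562/(1+0.0505) = 3.27998 yrs.
ΔP/P ≈ -D_mod · Δy = -3.27998 × (+0.0095) = -0.031160 = -3.1160%.

-3.12%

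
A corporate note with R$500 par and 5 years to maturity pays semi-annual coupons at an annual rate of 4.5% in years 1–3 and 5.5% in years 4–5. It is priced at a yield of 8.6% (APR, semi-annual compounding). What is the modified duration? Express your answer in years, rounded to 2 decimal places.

Periodic yield y = 0.043. First find Macaulay duration:
  t   CF        PV=CF/(1+0.043)^t    t·PV
  1        11.25        10.7862        10.7862
  2        11.25        10.3415        20.6830
  3        11.25         9.9152        29.7455
  4        11.25         9.5064        38.0255
  5        11.25         9.1145        45.5723
  6        11.25         8.7387        52.4322
  7        13.75        10.2403        71.6821
  8        13.75         9.8181        78.5449
  9        13.75         9.4133        84.7201
  10      513.75       337.2164     3,372.1645
  Σ                    425.0906     3,804.3563
P = 425.0906; Macaulay duration = 3,804.3563 / 425.0906 = 8.94952 half-year periods = 4.47476 years.
Modified duration = D_Mac / (1 + y) = 4.47476 / 1.043 = 4.29028 years.

4.29 years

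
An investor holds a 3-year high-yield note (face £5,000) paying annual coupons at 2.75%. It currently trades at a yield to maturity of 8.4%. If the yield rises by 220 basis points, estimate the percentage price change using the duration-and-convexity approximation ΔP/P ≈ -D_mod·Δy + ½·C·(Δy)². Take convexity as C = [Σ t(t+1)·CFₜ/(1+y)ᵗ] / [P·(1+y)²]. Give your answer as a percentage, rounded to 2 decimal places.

With y = 0.084:
  t   CF        PV=CF/(1+0.084)^t    t·PV        t(t+1)·PV
  1       137.50       126.8450       126.8450         253.6900
  2       137.50       117.0157       234.0314         702.0942
  3     5,137.50     4,033.3322    12,099.9965      48,399.9858
  Σ                  4,277.1929    12,460.8729      49,355.7700
P = 4,277.1929; D_Mac = 2.91333 yrs; D_mod = 2.68757 yrs; C = 9.82020.
Duration effect: -2.68757 × (+0.022) = -0.059127
Convexity effect: 0.5 × 9.82020 × (0.022)² = +0.0023765
ΔP/P ≈ -0.059127 + 0.0023765 = -0.056750 = -5.6750%.

-5.68%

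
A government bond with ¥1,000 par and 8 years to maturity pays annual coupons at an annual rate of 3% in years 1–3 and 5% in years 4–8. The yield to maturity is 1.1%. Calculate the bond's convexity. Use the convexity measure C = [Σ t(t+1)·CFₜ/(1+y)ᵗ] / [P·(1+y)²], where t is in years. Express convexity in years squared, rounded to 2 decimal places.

With y = 0.011:
  t   CF        PV=CF/(1+0.011)^t    t·PV        t(t+1)·PV
  1        30.00        29.6736        29.6736          59.3472
  2        30.00        29.3507        58.7015         176.1044
  3        30.00        29.0314        87.0942         348.3766
  4        50.00        47.8592       191.4368         957.1839
  5        50.00        47.3385       236.6924       1,420.1541
  6        50.00        46.8234       280.9405       1,966.5834
  7        50.00        46.3140       324.1977       2,593.5818
  8     1,050.00       962.0110     7,696.0883      69,264.7946
  Σ                  1,238.4018     8,904.8248      76,786.1260
P = 1,238.4018.
Convexity = Σ t(t+1)·PV / [P·(1+y)²] = 76,786.1260 / (1,238.4018 × 1.022121) = 60.66230.

60.66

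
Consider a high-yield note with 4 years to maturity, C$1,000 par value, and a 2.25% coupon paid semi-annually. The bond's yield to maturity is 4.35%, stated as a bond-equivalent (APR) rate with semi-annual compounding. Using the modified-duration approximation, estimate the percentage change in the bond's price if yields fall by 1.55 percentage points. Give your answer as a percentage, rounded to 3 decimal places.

Periodic yield y = 0.02175. Modified duration first:
  t   CF        PV=CF/(1+0.02175)^t    t·PV
  1        11.25        11.0105        11.0105
  2        11.25        10.7761        21.5523
  3        11.25        10.5467        31.6402
  4        11.25        10.3222        41.2890
  5        11.25        10.1025        50.5126
  6        11.25         9.8875        59.3247
  7        11.25         9.6770        67.7389
  8     1,011.25       851.3367     6,810.6937
  Σ                    923.6593     7,093.7619
P = 923.6593; D_Mac = 7.68006 half-year periods = 3.84003 yrs; D_mod = 3.84003/(1+0.02175) = 3.75829 yrs.
ΔP/P ≈ -D_mod · Δy = -3.75829 × (-0.0155) = +0.058253 = +5.8253%.

+5.825%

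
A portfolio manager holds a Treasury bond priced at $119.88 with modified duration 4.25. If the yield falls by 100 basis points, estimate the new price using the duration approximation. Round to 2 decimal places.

Duration approximation: ΔP/P ≈ -D_mod · Δy = -4.25 × (-0.01) = +0.042500.
New price ≈ 119.88 × (1 + 0.042500) = 124.97490.

$124.97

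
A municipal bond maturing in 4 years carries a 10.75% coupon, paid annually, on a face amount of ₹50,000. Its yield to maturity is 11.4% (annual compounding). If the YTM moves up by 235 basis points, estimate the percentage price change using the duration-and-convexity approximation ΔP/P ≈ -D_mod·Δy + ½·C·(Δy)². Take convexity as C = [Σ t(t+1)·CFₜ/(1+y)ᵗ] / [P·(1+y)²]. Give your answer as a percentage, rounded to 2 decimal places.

-6.91%

With y = 0.114:
  t   CF        PV=CF/(1+0.114)^t    t·PV        t(t+1)·PV
  1     5,375.00     4,824.9551     4,824.9551       9,649.9102
  2     5,375.00     4,331.1985     8,662.3970      25,987.1909
  3     5,375.00     3,887.9699    11,663.9098      46,655.6390
  4    55,375.00    35,956.1328   143,824.5312     719,122.6562
  Σ                 49,000.2563   168,975.7931     801,415.3964
P = 49,000.2563; D_Mac = 3.44847 yrs; D_mod = 3.09557 yrs; C = 13.17920.
Duration effect: -3.09557 × (+0.0235) = -0.072746
Convexity effect: 0.5 × 13.17920 × (0.0235)² = +0.0036391
ΔP/P ≈ -0.072746 + 0.0036391 = -0.069107 = -6.9107%.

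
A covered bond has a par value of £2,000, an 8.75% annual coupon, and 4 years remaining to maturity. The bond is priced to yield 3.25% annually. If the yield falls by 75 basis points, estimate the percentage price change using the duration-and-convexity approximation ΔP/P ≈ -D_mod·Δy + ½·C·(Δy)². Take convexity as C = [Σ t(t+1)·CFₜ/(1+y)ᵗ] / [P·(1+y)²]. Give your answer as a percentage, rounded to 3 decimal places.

+2.650%

With y = 0.0325:
  t   CF        PV=CF/(1+0.0325)^t    t·PV        t(t+1)·PV
  1       175.00       169.4915       169.4915         338.9831
  2       175.00       164.1564       328.3129         984.9386
  3       175.00       158.9893       476.9679       1,907.8715
  4     2,175.00     1,913.8109     7,655.2435      38,276.2177
  Σ                  2,406.4481     8,630.0158      41,508.0108
P = 2,406.4481; D_Mac = 3.58620 yrs; D_mod = 3.47332 yrs; C = 16.17988.
Duration effect: -3.47332 × (-0.0075) = +0.026050
Convexity effect: 0.5 × 16.17988 × (-0.0075)² = +0.0004551
ΔP/P ≈ +0.026050 + 0.0004551 = +0.026505 = +2.6505%.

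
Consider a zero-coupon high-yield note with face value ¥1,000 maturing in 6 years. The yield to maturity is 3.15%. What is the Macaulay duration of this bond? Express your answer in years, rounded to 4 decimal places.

A zero-coupon bond has a single cash flow at maturity, so its Macaulay duration equals its maturity: 6 years.

6.0000 years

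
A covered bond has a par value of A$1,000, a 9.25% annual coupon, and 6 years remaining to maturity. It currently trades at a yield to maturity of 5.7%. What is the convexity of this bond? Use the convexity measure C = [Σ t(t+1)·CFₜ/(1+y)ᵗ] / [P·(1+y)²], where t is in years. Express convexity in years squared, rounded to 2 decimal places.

With y = 0.057:
  t   CF        PV=CF/(1+0.057)^t    t·PV        t(t+1)·PV
  1        92.50        87.5118        87.5118         175.0237
  2        92.50        82.7926       165.5853         496.7559
  3        92.50        78.3280       234.9839         939.9354
  4        92.50        74.1040       296.4161       1,482.0805
  5        92.50        70.1079       350.5394       2,103.2362
  6     1,092.50       783.3783     4,700.2696      32,901.8874
  Σ                  1,176.2226     5,835.3061      38,098.9190
P = 1,176.2226.
Convexity = Σ t(t+1)·PV / [P·(1+y)²] = 38,098.9190 / (1,176.2226 × 1.117249) = 28.99167.

28.99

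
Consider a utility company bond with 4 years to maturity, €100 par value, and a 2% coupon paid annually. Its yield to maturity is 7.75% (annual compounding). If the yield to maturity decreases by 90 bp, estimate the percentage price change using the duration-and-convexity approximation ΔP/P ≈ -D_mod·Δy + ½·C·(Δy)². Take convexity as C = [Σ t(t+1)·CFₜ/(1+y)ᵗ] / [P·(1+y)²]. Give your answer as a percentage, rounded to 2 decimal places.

+3.30%

With y = 0.0775:
  t   CF        PV=CF/(1+0.0775)^t    t·PV        t(t+1)·PV
  1         2.00         1.8561         1.8561           3.7123
  2         2.00         1.7226         3.4453          10.3359
  3         2.00         1.5987         4.7962          19.1849
  4       102.00        75.6713       302.6851       1,513.4255
  Σ                     80.8488       312.7828       1,546.6586
P = 80.8488; D_Mac = 3.86874 yrs; D_mod = 3.59047 yrs; C = 16.47731.
Duration effect: -3.59047 × (-0.009) = +0.032314
Convexity effect: 0.5 × 16.47731 × (-0.009)² = +0.0006673
ΔP/P ≈ +0.032314 + 0.0006673 = +0.032982 = +3.2982%.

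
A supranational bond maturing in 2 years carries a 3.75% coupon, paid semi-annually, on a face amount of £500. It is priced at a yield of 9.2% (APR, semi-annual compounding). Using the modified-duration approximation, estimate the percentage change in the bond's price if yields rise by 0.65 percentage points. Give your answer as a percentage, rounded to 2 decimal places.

-1.21%

Periodic yield y = 0.046. Modified duration first:
  t   CF        PV=CF/(1+0.046)^t    t·PV
  1        9.375         8.9627         8.9627
  2        9.375         8.5686        17.1371
  3        9.375         8.1917        24.5752
  4      509.375       425.5111     1,702.0444
  Σ                    451.2341     1,752.7194
P = 451.2341; D_Mac = 3.88428 half-year periods = 1.94214 yrs; D_mod = 1.94214/(1+0.046) = 1.85673 yrs.
ΔP/P ≈ -D_mod · Δy = -1.85673 × (+0.0065) = -0.012069 = -1.2069%.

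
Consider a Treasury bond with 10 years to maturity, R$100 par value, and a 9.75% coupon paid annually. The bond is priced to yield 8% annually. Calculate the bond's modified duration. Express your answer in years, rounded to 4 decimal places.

Periodic yield y = 0.08. First find Macaulay duration:
  t   CF        PV=CF/(1+0.08)^t    t·PV
  1         9.75         9.0278         9.0278
  2         9.75         8.3591        16.7181
  3         9.75         7.7399        23.2196
  4         9.75         7.1665        28.6662
  5         9.75         6.6357        33.1784
  6         9.75         6.1442        36.8649
  7         9.75         5.6890        39.8232
  8         9.75         5.2676        42.1410
  9         9.75         4.8774        43.8968
  10      109.75        50.8355       508.3549
  Σ                    111.7426       781.8909
P = 111.7426; Macaulay duration = 781.8909 / 111.7426 = 6.99725 years.
Modified duration = D_Mac / (1 + y) = 6.99725 / 1.08 = 6.47893 years.

6.4789 years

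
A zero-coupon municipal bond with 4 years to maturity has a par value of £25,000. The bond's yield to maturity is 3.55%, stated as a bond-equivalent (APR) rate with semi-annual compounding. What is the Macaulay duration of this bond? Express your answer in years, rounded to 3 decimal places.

A zero-coupon bond has a single cash flow at maturity, so its Macaulay duration equals its maturity: 4 years.
(Equivalently: 8 semi-annual periods ÷ 2 = 4 years.)

4.000 years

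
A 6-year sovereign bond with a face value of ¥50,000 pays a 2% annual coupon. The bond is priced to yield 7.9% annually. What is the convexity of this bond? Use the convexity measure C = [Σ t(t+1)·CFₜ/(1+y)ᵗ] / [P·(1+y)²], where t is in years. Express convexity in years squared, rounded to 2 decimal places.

With y = 0.079:
  t   CF        PV=CF/(1+0.079)^t    t·PV        t(t+1)·PV
  1     1,000.00       926.7841       926.7841       1,853.5681
  2     1,000.00       858.9287     1,717.8574       5,153.5722
  3     1,000.00       796.0414     2,388.1243       9,552.4970
  4     1,000.00       737.7585     2,951.0340      14,755.1700
  5     1,000.00       683.7428     3,418.7141      20,512.2845
  6    51,000.00    32,317.7791   193,906.6745   1,357,346.7218
  Σ                 36,321.0346   205,309.1883   1,409,173.8136
P = 36,321.0346.
Convexity = Σ t(t+1)·PV / [P·(1+y)²] = 1,409,173.8136 / (36,321.0346 × 1.164241) = 33.32449.

33.32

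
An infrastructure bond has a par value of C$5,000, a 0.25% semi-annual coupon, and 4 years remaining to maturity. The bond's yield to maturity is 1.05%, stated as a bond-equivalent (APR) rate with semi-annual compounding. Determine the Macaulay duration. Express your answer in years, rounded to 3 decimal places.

3.982 years

Periodic yield y = 0.00525. Discount each cash flow and weight by its period:
  t   CF        PV=CF/(1+0.00525)^t    t·PV
  1         6.25         6.2174         6.2174
  2         6.25         6.1849        12.3698
  3         6.25         6.1526        18.4578
  4         6.25         6.1205        24.4818
  5         6.25         6.0885        30.4425
  6         6.25         6.0567        36.3402
  7         6.25         6.0251        42.1754
  8     5,006.25     4,800.8693    38,406.9541
  Σ                  4,843.7148    38,577.4388
Price P = Σ PV = 4,843.7148.
Macaulay duration = Σ(t·PV) / P = 38,577.4388 / 4,843.7148 = 7.96443 half-year periods.
In years: 7.96443 / 2 = 3.98222 years.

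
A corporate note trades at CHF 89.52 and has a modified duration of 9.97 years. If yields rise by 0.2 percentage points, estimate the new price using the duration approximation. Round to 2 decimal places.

CHF 87.73

Duration approximation: ΔP/P ≈ -D_mod · Δy = -9.97 × (+0.002) = -0.019940.
New price ≈ 89.52 × (1 - 0.019940) = 87.7349712.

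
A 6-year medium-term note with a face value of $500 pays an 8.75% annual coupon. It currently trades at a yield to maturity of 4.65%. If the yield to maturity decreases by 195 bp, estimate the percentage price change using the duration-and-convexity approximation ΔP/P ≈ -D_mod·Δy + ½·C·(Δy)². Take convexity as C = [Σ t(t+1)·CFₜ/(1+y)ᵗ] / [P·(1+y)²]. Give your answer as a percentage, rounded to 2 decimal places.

+9.93%

With y = 0.0465:
  t   CF        PV=CF/(1+0.0465)^t    t·PV        t(t+1)·PV
  1        43.75        41.8060        41.8060          83.6120
  2        43.75        39.9484        79.8968         239.6905
  3        43.75        38.1734       114.5201         458.0803
  4        43.75        36.4772       145.9087         729.5434
  5        43.75        34.8563       174.2817       1,045.6905
  6       543.75       413.9652     2,483.7914      17,386.5400
  Σ                    605.2266     3,040.2048      19,943.1567
P = 605.2266; D_Mac = 5.02325 yrs; D_mod = 4.80005 yrs; C = 30.08829.
Duration effect: -4.80005 × (-0.0195) = +0.093601
Convexity effect: 0.5 × 30.08829 × (-0.0195)² = +0.0057205
ΔP/P ≈ +0.093601 + 0.0057205 = +0.099321 = +9.9321%.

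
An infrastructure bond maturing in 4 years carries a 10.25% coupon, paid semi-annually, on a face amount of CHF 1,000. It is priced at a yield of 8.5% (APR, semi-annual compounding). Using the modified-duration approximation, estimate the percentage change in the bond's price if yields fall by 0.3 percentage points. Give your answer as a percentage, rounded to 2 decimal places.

Periodic yield y = 0.0425. Modified duration first:
  t   CF        PV=CF/(1+0.0425)^t    t·PV
  1        51.25        49.1607        49.1607
  2        51.25        47.1565        94.3130
  3        51.25        45.2341       135.7022
  4        51.25        43.3900       173.5600
  5        51.25        41.6211       208.1055
  6        51.25        39.9243       239.5459
  7        51.25        38.2967       268.0769
  8     1,051.25       753.5247     6,028.1977
  Σ                  1,058.3081     7,196.6619
P = 1,058.3081; D_Mac = 6.80016 half-year periods = 3.40008 yrs; D_mod = 3.40008/(1+0.0425) = 3.26147 yrs.
ΔP/P ≈ -D_mod · Δy = -3.26147 × (-0.003) = +0.009784 = +0.9784%.

+0.98%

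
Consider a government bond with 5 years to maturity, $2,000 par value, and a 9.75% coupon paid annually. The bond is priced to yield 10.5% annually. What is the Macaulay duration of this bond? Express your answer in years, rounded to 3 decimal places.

Periodic yield y = 0.105. Discount each cash flow and weight by its year:
  t   CF        PV=CF/(1+0.105)^t    t·PV
  1       195.00       176.4706       176.4706
  2       195.00       159.7019       319.4038
  3       195.00       144.5266       433.5798
  4       195.00       130.7933       523.1732
  5     2,195.00     1,332.3648     6,661.8238
  Σ                  1,943.8571     8,114.4511
Price P = Σ PV = 1,943.8571.
Macaulay duration = Σ(t·PV) / P = 8,114.4511 / 1,943.8571 = 4.17441 years.

4.174 years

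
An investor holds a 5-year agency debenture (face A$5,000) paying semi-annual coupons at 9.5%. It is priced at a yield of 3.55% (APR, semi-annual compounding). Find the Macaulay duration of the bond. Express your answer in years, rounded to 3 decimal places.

Periodic yield y = 0.01775. Discount each cash flow and weight by its period:
  t   CF        PV=CF/(1+0.01775)^t    t·PV
  1       237.50       233.3579       233.3579
  2       237.50       229.2880       458.5761
  3       237.50       225.2892       675.8675
  4       237.50       221.3600       885.4400
  5       237.50       217.4994     1,087.4970
  6       237.50       213.7061     1,282.2367
  7       237.50       209.9790     1,469.8529
  8       237.50       206.3169     1,650.5349
  9       237.50       202.7186     1,824.4675
  10    5,237.50     4,392.5117    43,925.1168
  Σ                  6,352.0268    53,492.9473
Price P = Σ PV = 6,352.0268.
Macaulay duration = Σ(t·PV) / P = 53,492.9473 / 6,352.0268 = 8.42140 half-year periods.
In years: 8.42140 / 2 = 4.21070 years.

4.211 years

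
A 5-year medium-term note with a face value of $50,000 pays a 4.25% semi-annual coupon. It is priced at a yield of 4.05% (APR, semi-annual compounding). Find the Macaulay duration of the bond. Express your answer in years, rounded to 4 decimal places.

Periodic yield y = 0.02025. Discount each cash flow and weight by its period:
  t   CF        PV=CF/(1+0.02025)^t    t·PV
  1     1,062.50     1,041.4114     1,041.4114
  2     1,062.50     1,020.7414     2,041.4828
  3     1,062.50     1,000.4817     3,001.4450
  4     1,062.50       980.6240     3,922.4961
  5     1,062.50       961.1605     4,805.8026
  6     1,062.50       942.0833     5,652.5000
  7     1,062.50       923.3848     6,463.6935
  8     1,062.50       905.0574     7,240.4590
  9     1,062.50       887.0937     7,983.8435
  10   51,062.50    41,786.5041   417,865.0413
  Σ                 50,448.5423   460,018.1751
Price P = Σ PV = 50,448.5423.
Macaulay duration = Σ(t·PV) / P = 460,018.1751 / 50,448.5423 = 9.11856 half-year periods.
In years: 9.11856 / 2 = 4.55928 years.

4.5593 years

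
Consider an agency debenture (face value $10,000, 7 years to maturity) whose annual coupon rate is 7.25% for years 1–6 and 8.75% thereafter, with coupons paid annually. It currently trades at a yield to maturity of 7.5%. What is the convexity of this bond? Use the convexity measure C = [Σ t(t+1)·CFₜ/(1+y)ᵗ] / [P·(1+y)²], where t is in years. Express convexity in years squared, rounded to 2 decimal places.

With y = 0.075:
  t   CF        PV=CF/(1+0.075)^t    t·PV        t(t+1)·PV
  1       725.00       674.4186       674.4186       1,348.8372
  2       725.00       627.3661     1,254.7323       3,764.1969
  3       725.00       583.5964     1,750.7892       7,003.1570
  4       725.00       542.8804     2,171.5215      10,857.6077
  5       725.00       505.0050     2,525.0250      15,150.1503
  6       725.00       469.7721     2,818.6326      19,730.4282
  7    10,875.00     6,554.9595    45,884.7168     367,077.7346
  Σ                  9,957.9982    57,079.8361     424,932.1118
P = 9,957.9982.
Convexity = Σ t(t+1)·PV / [P·(1+y)²] = 424,932.1118 / (9,957.9982 × 1.155625) = 36.92586.

36.93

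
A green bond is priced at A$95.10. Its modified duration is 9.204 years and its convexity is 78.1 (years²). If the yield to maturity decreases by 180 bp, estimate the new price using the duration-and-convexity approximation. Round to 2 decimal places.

A$112.06

Duration effect: -D_mod·Δy = -9.204 × (-0.018) = +0.165672
Convexity effect: ½·C·(Δy)² = 0.5 × 78.1 × (-0.018)² = +0.0126522
ΔP/P ≈ +0.165672 + 0.0126522 = +0.1783242
New price ≈ 95.10 × (1 + 0.1783242) = 112.05863142.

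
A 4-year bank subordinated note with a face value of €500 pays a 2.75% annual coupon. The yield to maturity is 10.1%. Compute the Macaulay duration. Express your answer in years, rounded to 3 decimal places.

Periodic yield y = 0.101. Discount each cash flow and weight by its year:
  t   CF        PV=CF/(1+0.101)^t    t·PV
  1        13.75        12.4886        12.4886
  2        13.75        11.3430        22.6860
  3        13.75        10.3025        30.9074
  4       513.75       349.6251     1,398.5003
  Σ                    383.7592     1,464.5823
Price P = Σ PV = 383.7592.
Macaulay duration = Σ(t·PV) / P = 1,464.5823 / 383.7592 = 3.81641 years.

3.816 years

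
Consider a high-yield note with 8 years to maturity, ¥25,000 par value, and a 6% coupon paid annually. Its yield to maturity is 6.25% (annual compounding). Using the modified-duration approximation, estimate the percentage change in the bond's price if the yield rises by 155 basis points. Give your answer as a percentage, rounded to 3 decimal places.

-9.584%

Periodic yield y = 0.0625. Modified duration first:
  t   CF        PV=CF/(1+0.0625)^t    t·PV
  1     1,500.00     1,411.7647     1,411.7647
  2     1,500.00     1,328.7197     2,657.4394
  3     1,500.00     1,250.5597     3,751.6792
  4     1,500.00     1,176.9974     4,707.9896
  5     1,500.00     1,107.7623     5,538.8113
  6     1,500.00     1,042.5998     6,255.5986
  7     1,500.00       981.2704     6,868.8926
  8    26,500.00    16,316.0251   130,528.2006
  Σ                 24,615.6991   161,720.3762
P = 24,615.6991; D_Mac = 6.56981 yrs; D_mod = 6.56981/(1+0.0625) = 6.18335 yrs.
ΔP/P ≈ -D_mod · Δy = -6.18335 × (+0.0155) = -0.095842 = -9.5842%.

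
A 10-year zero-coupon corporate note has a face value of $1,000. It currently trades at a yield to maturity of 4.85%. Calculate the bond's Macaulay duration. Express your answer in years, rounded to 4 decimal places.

10.0000 years

A zero-coupon bond has a single cash flow at maturity, so its Macaulay duration equals its maturity: 10 years.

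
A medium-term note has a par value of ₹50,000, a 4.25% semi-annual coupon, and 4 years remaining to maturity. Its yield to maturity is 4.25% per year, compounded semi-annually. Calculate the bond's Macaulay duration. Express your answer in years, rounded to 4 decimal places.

3.7205 years

Periodic yield y = 0.02125. Discount each cash flow and weight by its period:
  t   CF        PV=CF/(1+0.02125)^t    t·PV
  1     1,062.50     1,040.3917     1,040.3917
  2     1,062.50     1,018.7434     2,037.4868
  3     1,062.50       997.5455     2,992.6366
  4     1,062.50       976.7888     3,907.1551
  5     1,062.50       956.4639     4,782.3196
  6     1,062.50       936.5620     5,619.3719
  7     1,062.50       917.0741     6,419.5190
  8    51,062.50    43,156.4306   345,251.4447
  Σ                 50,000.0000   372,050.3253
Price P = Σ PV = 50,000.0000.
Macaulay duration = Σ(t·PV) / P = 372,050.3253 / 50,000.0000 = 7.44101 half-year periods.
In years: 7.44101 / 2 = 3.72050 years.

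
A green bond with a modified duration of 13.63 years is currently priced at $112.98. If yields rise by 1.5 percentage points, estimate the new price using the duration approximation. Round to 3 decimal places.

Duration approximation: ΔP/P ≈ -D_mod · Δy = -13.63 × (+0.015) = -0.204450.
New price ≈ 112.98 × (1 - 0.204450) = 89.881239.

$89.881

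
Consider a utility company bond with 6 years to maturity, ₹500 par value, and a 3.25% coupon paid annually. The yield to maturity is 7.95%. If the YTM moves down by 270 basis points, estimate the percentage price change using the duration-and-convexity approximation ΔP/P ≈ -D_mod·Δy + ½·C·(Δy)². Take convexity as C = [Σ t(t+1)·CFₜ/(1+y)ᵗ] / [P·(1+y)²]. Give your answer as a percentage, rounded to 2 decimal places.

With y = 0.0795:
  t   CF        PV=CF/(1+0.0795)^t    t·PV        t(t+1)·PV
  1        16.25        15.0533        15.0533          30.1065
  2        16.25        13.9447        27.8893          83.6680
  3        16.25        12.9177        38.7531         155.0125
  4        16.25        11.9664        47.8655         239.3276
  5        16.25        11.0851        55.4256         332.5534
  6       516.25       326.2302     1,957.3813      13,701.6691
  Σ                    391.1973     2,142.3681      14,542.3371
P = 391.1973; D_Mac = 5.47644 yrs; D_mod = 5.07312 yrs; C = 31.90017.
Duration effect: -5.07312 × (-0.027) = +0.136974
Convexity effect: 0.5 × 31.90017 × (-0.027)² = +0.0116276
ΔP/P ≈ +0.136974 + 0.0116276 = +0.148602 = +14.8602%.

+14.86%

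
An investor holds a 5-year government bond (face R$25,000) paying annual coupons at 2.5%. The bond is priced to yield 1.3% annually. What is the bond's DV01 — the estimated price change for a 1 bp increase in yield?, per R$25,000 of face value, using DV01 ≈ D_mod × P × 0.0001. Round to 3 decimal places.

R$12.451

Periodic yield y = 0.013.
  t   CF        PV=CF/(1+0.013)^t    t·PV
  1       625.00       616.9793       616.9793
  2       625.00       609.0615     1,218.1229
  3       625.00       601.2453     1,803.7358
  4       625.00       593.5294     2,374.1176
  5    25,625.00    24,022.4140   120,112.0700
  Σ                 26,443.2294   126,125.0256
P = 26,443.2294; D_Mac = 4.76965 yrs; D_mod = 4.70844 yrs.
DV01 ≈ 4.70844 × 26,443.2294 × 0.0001 = 12.450644.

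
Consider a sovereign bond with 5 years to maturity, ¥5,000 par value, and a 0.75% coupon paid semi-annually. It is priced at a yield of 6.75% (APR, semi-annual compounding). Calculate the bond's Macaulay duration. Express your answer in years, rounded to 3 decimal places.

4.900 years

Periodic yield y = 0.03375. Discount each cash flow and weight by its period:
  t   CF        PV=CF/(1+0.03375)^t    t·PV
  1        18.75        18.1378        18.1378
  2        18.75        17.5457        35.0914
  3        18.75        16.9728        50.9185
  4        18.75        16.4187        65.6749
  5        18.75        15.8827        79.4134
  6        18.75        15.3641        92.1848
  7        18.75        14.8625       104.0377
  8        18.75        14.3773       115.0183
  9        18.75        13.9079       125.1711
  10    5,018.75     3,601.1427    36,011.4275
  Σ                  3,744.6124    36,697.0754
Price P = Σ PV = 3,744.6124.
Macaulay duration = Σ(t·PV) / P = 36,697.0754 / 3,744.6124 = 9.79997 half-year periods.
In years: 9.79997 / 2 = 4.89998 years.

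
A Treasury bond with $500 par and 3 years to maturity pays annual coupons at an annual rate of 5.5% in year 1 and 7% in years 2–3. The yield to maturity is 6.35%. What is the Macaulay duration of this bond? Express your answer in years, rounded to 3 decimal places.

Periodic yield y = 0.0635. Discount each cash flow and weight by its year:
  t   CF        PV=CF/(1+0.0635)^t    t·PV
  1        27.50        25.8580        25.8580
  2        35.00        30.9452        61.8904
  3       535.00       444.7760     1,334.3279
  Σ                    501.5792     1,422.0762
Price P = Σ PV = 501.5792.
Macaulay duration = Σ(t·PV) / P = 1,422.0762 / 501.5792 = 2.83520 years.

2.835 years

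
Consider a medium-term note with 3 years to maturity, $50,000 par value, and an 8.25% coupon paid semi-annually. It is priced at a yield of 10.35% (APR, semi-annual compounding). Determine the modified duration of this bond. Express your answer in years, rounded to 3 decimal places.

2.576 years

Periodic yield y = 0.05175. First find Macaulay duration:
  t   CF        PV=CF/(1+0.05175)^t    t·PV
  1     2,062.50     1,961.0174     1,961.0174
  2     2,062.50     1,864.5280     3,729.0561
  3     2,062.50     1,772.7863     5,318.3590
  4     2,062.50     1,685.5587     6,742.2347
  5     2,062.50     1,602.6229     8,013.1147
  6    52,062.50    38,463.5969   230,781.5814
  Σ                 47,350.1102   256,545.3632
P = 47,350.1102; Macaulay duration = 256,545.3632 / 47,350.1102 = 5.41805 half-year periods = 2.70903 years.
Modified duration = D_Mac / (1 + y) = 2.70903 / 1.05175 = 2.57573 years.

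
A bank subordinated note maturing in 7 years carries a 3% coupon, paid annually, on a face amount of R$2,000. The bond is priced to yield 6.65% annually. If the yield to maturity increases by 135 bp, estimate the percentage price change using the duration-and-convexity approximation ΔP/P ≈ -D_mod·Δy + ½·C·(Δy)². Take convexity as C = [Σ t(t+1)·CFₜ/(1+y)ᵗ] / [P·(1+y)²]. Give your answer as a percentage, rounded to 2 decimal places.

-7.63%

With y = 0.0665:
  t   CF        PV=CF/(1+0.0665)^t    t·PV        t(t+1)·PV
  1        60.00        56.2588        56.2588         112.5176
  2        60.00        52.7509       105.5017         316.5052
  3        60.00        49.4617       148.3850         593.5399
  4        60.00        46.3776       185.5102         927.5510
  5        60.00        43.4857       217.4287       1,304.5725
  6        60.00        40.7743       244.6456       1,712.5189
  7     2,060.00     1,312.6266     9,188.3862      73,507.0898
  Σ                  1,601.7355    10,146.1162      78,474.2948
P = 1,601.7355; D_Mac = 6.33445 yrs; D_mod = 5.93948 yrs; C = 43.07397.
Duration effect: -5.93948 × (+0.0135) = -0.080183
Convexity effect: 0.5 × 43.07397 × (0.0135)² = +0.0039251
ΔP/P ≈ -0.080183 + 0.0039251 = -0.076258 = -7.6258%.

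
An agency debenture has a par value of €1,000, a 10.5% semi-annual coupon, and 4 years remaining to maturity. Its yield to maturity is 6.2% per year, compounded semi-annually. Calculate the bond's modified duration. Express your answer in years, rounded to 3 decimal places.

3.313 years

Periodic yield y = 0.031. First find Macaulay duration:
  t   CF        PV=CF/(1+0.031)^t    t·PV
  1        52.50        50.9214        50.9214
  2        52.50        49.3903        98.7807
  3        52.50        47.9053       143.7158
  4        52.50        46.4649       185.8594
  5        52.50        45.0678       225.3388
  6        52.50        43.7127       262.2760
  7        52.50        42.3983       296.7882
  8     1,052.50       824.4281     6,595.4247
  Σ                  1,150.2887     7,859.1052
P = 1,150.2887; Macaulay duration = 7,859.1052 / 1,150.2887 = 6.83229 half-year periods = 3.41614 years.
Modified duration = D_Mac / (1 + y) = 3.41614 / 1.031 = 3.31343 years.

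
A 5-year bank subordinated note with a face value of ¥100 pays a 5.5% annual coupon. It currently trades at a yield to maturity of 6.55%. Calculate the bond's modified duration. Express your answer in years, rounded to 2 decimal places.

4.22 years

Periodic yield y = 0.0655. First find Macaulay duration:
  t   CF        PV=CF/(1+0.0655)^t    t·PV
  1         5.50         5.1619         5.1619
  2         5.50         4.8446         9.6892
  3         5.50         4.5468        13.6403
  4         5.50         4.2673        17.0690
  5       105.50        76.8219       384.1096
  Σ                     95.6424       429.6700
P = 95.6424; Macaulay duration = 429.6700 / 95.6424 = 4.49246 years.
Modified duration = D_Mac / (1 + y) = 4.49246 / 1.0655 = 4.21630 years.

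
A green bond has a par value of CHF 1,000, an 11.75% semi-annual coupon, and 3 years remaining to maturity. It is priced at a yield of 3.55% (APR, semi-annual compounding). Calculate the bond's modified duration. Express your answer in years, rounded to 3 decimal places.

Periodic yield y = 0.01775. First find Macaulay duration:
  t   CF        PV=CF/(1+0.01775)^t    t·PV
  1        58.75        57.7254        57.7254
  2        58.75        56.7186       113.4372
  3        58.75        55.7294       167.1883
  4        58.75        54.7575       219.0299
  5        58.75        53.8025       269.0124
  6     1,058.75       952.6794     5,716.0762
  Σ                  1,231.4127     6,542.4694
P = 1,231.4127; Macaulay duration = 6,542.4694 / 1,231.4127 = 5.31298 half-year periods = 2.65649 years.
Modified duration = D_Mac / (1 + y) = 2.65649 / 1.01775 = 2.61016 years.

2.610 years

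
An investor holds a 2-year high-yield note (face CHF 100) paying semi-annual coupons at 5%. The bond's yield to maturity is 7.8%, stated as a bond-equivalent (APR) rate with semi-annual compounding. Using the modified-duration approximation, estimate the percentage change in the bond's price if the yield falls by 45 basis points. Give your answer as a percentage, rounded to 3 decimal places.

+0.834%

Periodic yield y = 0.039. Modified duration first:
  t   CF        PV=CF/(1+0.039)^t    t·PV
  1         2.50         2.4062         2.4062
  2         2.50         2.3158         4.6317
  3         2.50         2.2289         6.6867
  4       102.50        87.9552       351.8209
  Σ                     94.9061       365.5455
P = 94.9061; D_Mac = 3.85165 half-year periods = 1.92583 yrs; D_mod = 1.92583/(1+0.039) = 1.85354 yrs.
ΔP/P ≈ -D_mod · Δy = -1.85354 × (-0.0045) = +0.008341 = +0.8341%.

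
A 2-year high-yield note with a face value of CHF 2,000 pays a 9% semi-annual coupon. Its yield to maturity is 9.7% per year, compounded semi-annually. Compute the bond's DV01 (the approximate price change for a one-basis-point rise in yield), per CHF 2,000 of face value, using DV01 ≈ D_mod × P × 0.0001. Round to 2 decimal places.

Periodic yield y = 0.0485.
  t   CF        PV=CF/(1+0.0485)^t    t·PV
  1        90.00        85.8369        85.8369
  2        90.00        81.8664       163.7328
  3        90.00        78.0795       234.2386
  4     2,090.00     1,729.3088     6,917.2351
  Σ                  1,975.0916     7,401.0434
P = 1,975.0916; D_Mac = 3.74719 half-year periods = 1.87359 yrs; D_mod = 1.78693 yrs.
DV01 ≈ 1.78693 × 1,975.0916 × 0.0001 = 0.352935.

CHF 0.35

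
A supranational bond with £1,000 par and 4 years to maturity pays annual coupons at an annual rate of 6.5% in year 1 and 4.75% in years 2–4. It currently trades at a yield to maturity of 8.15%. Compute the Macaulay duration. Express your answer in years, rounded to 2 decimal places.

Periodic yield y = 0.0815. Discount each cash flow and weight by its year:
  t   CF        PV=CF/(1+0.0815)^t    t·PV
  1        65.00        60.1017        60.1017
  2        47.50        40.6107        81.2214
  3        47.50        37.5504       112.6511
  4     1,047.50       765.6811     3,062.7245
  Σ                    903.9439     3,316.6987
Price P = Σ PV = 903.9439.
Macaulay duration = Σ(t·PV) / P = 3,316.6987 / 903.9439 = 3.66914 years.

3.67 years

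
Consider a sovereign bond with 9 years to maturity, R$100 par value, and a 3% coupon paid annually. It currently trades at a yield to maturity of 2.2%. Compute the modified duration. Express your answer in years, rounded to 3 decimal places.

7.882 years

Periodic yield y = 0.022. First find Macaulay duration:
  t   CF        PV=CF/(1+0.022)^t    t·PV
  1         3.00         2.9354         2.9354
  2         3.00         2.8722         5.7445
  3         3.00         2.8104         8.4312
  4         3.00         2.7499        10.9996
  5         3.00         2.6907        13.4535
  6         3.00         2.6328        15.7967
  7         3.00         2.5761        18.0328
  8         3.00         2.5207        20.1653
  9       103.00        84.6797       762.1170
  Σ                    106.4679       857.6761
P = 106.4679; Macaulay duration = 857.6761 / 106.4679 = 8.05572 years.
Modified duration = D_Mac / (1 + y) = 8.05572 / 1.022 = 7.88231 years.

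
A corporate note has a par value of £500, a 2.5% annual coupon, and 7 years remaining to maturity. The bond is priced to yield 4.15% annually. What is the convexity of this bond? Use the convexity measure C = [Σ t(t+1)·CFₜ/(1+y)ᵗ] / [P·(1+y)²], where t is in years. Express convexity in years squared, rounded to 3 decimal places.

46.521

With y = 0.0415:
  t   CF        PV=CF/(1+0.0415)^t    t·PV        t(t+1)·PV
  1        12.50        12.0019        12.0019          24.0038
  2        12.50        11.5237        23.0474          69.1421
  3        12.50        11.0645        33.1935         132.7741
  4        12.50        10.6236        42.4945         212.4726
  5        12.50        10.2003        51.0016         306.0095
  6        12.50         9.7939        58.7632         411.3426
  7       512.50       385.5484     2,698.8391      21,590.7126
  Σ                    450.7564     2,919.3412      22,746.4574
P = 450.7564.
Convexity = Σ t(t+1)·PV / [P·(1+y)²] = 22,746.4574 / (450.7564 × 1.084722) = 46.52146.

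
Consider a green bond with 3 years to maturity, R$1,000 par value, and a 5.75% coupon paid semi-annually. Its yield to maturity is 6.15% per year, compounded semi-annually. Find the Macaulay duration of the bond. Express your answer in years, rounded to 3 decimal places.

Periodic yield y = 0.03075. Discount each cash flow and weight by its period:
  t   CF        PV=CF/(1+0.03075)^t    t·PV
  1        28.75        27.8923        27.8923
  2        28.75        27.0602        54.1204
  3        28.75        26.2529        78.7588
  4        28.75        25.4697       101.8790
  5        28.75        24.7099       123.5495
  6     1,028.75       857.8074     5,146.8444
  Σ                    989.1925     5,533.0444
Price P = Σ PV = 989.1925.
Macaulay duration = Σ(t·PV) / P = 5,533.0444 / 989.1925 = 5.59350 half-year periods.
In years: 5.59350 / 2 = 2.79675 years.

2.797 years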